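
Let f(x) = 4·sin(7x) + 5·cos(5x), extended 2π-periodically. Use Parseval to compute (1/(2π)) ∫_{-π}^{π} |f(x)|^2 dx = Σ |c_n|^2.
Σ |c_n|^2 = 41/2

Expand |f|^2 and use orthogonality of {sin(nx), cos(mx)} on [-π, π]:
  ∫_{-π}^{π} sin(nx)^2 dx = π, ∫ cos(mx)^2 dx = π, and cross terms integrate to 0.
So ∫_{-π}^{π} f(x)^2 dx = 4^2 · π + 5^2 · π = (16 + 25)π.
Divide by 2π: (16 + 25)/2 = 41/2.
By Parseval, this equals Σ |c_n|^2.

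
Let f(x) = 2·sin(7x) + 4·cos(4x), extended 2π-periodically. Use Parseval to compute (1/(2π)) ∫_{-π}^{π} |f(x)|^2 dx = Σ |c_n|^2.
Σ |c_n|^2 = 10

Expand |f|^2 and use orthogonality of {sin(nx), cos(mx)} on [-π, π]:
  ∫_{-π}^{π} sin(nx)^2 dx = π, ∫ cos(mx)^2 dx = π, and cross terms integrate to 0.
So ∫_{-π}^{π} f(x)^2 dx = 2^2 · π + 4^2 · π = (4 + 16)π.
Divide by 2π: (4 + 16)/2 = 10.
By Parseval, this equals Σ |c_n|^2.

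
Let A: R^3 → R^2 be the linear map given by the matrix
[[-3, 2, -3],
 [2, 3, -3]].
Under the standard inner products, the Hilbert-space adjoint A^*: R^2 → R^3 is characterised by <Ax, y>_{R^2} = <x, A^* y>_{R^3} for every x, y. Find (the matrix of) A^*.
A^* = A^T =
[[-3, 2],
 [2, 3],
 [-3, -3]]

For real matrices with standard dot products, the defining identity <Ax, y> = <x, A^* y> gives (Ax)^T y = x^T (A^*) y, i.e. x^T A^T y = x^T (A^*) y. Since this holds for all x, y, we must have A^* = A^T. Therefore
A^* =
[[-3, 2],
 [2, 3],
 [-3, -3]].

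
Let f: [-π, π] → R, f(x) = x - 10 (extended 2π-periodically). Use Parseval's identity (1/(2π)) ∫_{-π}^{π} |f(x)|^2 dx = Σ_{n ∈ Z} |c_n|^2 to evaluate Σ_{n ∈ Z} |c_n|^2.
Σ |c_n|^2 = π^2/3 + 100

Expand and integrate term by term over [-π, π]:
  ∫ (x)^2 dx = 1·(2π^3/3); ∫ 2·1·(-10)·x dx = 0 (odd integrand); ∫ (-10)^2 dx = 100·2π.
So (1/(2π)) ∫_{-π}^{π} (x - 10)^2 dx = 1π^2/3 + 100 = π^2/3 + 100.
Parseval ⇒ Σ |c_n|^2 = π^2/3 + 100.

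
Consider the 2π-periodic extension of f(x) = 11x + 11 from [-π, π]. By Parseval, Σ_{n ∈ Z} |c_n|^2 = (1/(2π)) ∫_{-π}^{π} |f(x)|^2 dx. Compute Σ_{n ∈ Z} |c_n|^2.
Σ |c_n|^2 = 121π^2/3 + 121

Expand and integrate term by term over [-π, π]:
  ∫ (11x)^2 dx = 121·(2π^3/3); ∫ 2·11·(11)·x dx = 0 (odd integrand); ∫ 11^2 dx = 121·2π.
So (1/(2π)) ∫_{-π}^{π} (11x + 11)^2 dx = 121π^2/3 + 121 = 121π^2/3 + 121.
Parseval ⇒ Σ |c_n|^2 = 121π^2/3 + 121.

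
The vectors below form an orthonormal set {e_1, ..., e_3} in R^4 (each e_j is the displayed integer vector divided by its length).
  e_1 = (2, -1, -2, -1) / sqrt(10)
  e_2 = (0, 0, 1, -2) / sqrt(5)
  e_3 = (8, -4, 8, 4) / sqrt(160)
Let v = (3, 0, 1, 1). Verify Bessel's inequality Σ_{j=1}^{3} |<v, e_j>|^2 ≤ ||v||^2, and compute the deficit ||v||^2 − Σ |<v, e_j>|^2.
Σ |<v, e_j>|^2 = 46/5; ||v||^2 = 11; deficit = 9/5

Write each e_j = u_j / sqrt(<u_j, u_j>) where u_j is the displayed integer vector. Then <v, e_j> = <v, u_j> / sqrt(<u_j, u_j>), so |<v, e_j>|^2 = <v, u_j>^2 / <u_j, u_j>.
Coefficients: <v, e_1> = 3/sqrt(10), <v, e_2> = -1/sqrt(5), <v, e_3> = 36/sqrt(160).
Square and sum: Σ |<v, e_j>|^2 = 46/5.
Compute ||v||^2 = v·v = 11.
Deficit = 11 − 46/5 = 9/5 ≥ 0, confirming Bessel's inequality. (The deficit equals ||v − Σ <v,e_j> e_j||^2, the squared distance from v to span{e_j}.)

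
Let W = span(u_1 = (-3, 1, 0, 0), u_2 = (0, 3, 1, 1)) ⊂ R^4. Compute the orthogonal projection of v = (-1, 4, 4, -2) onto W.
proj_W(v) = (-105/101, 392/101, 119/101, 119/101)

Set up U = [u_1 | ... | u_2] ∈ R^(4×2). The projector onto W = col(U) is P = U (U^T U)^(-1) U^T.
Compute U^T U =
  [10, 3]
  [3, 11],
and U^T v = (7, 14).
Solve U^T U · c = U^T v for the coefficients: c = (35/101, 119/101). The projection is proj_W(v) = U c.
Check: (v - proj_W(v)) · u_1 = 0  (should be 0).
Check: (v - proj_W(v)) · u_2 = 0  (should be 0).
Result: proj_W(v) = (-105/101, 392/101, 119/101, 119/101).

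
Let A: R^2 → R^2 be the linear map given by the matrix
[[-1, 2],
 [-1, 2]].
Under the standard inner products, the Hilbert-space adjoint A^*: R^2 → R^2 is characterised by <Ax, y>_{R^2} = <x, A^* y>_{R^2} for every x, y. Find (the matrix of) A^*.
A^* = A^T =
[[-1, -1],
 [2, 2]]

For real matrices with standard dot products, the defining identity <Ax, y> = <x, A^* y> gives (Ax)^T y = x^T (A^*) y, i.e. x^T A^T y = x^T (A^*) y. Since this holds for all x, y, we must have A^* = A^T. Therefore
A^* =
[[-1, -1],
 [2, 2]].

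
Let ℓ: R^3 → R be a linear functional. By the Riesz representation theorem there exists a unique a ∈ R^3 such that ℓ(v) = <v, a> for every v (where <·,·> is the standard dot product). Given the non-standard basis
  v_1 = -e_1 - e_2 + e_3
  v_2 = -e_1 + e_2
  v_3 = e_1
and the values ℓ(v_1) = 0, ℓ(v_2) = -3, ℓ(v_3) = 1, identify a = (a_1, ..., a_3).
a = (1, -2, -1)

Write a = (a_1, ..., a_3) in the standard basis. For each basis vector v_i, ℓ(v_i) = <v_i, a> is a linear equation in the a_j's. Collect the n equations into a matrix system V a = ℓ, where row i of V is v_i (expressed in the standard basis). Since V is invertible (lower-triangular with 1s on the diagonal, up to permutation), solve by back-substitution:
  V =
[[-1, -1, 1],
 [-1, 1, 0],
 [1, 0, 0]]
  V a = (0, -3, 1)
Solving gives a = (1, -2, -1).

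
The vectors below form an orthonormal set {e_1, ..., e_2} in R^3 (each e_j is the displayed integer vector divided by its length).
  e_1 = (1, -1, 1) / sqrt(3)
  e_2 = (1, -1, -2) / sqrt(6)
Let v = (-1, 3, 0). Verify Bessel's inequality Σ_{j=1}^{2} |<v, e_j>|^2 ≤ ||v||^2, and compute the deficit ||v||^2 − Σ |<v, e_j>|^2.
Σ |<v, e_j>|^2 = 8; ||v||^2 = 10; deficit = 2

Write each e_j = u_j / sqrt(<u_j, u_j>) where u_j is the displayed integer vector. Then <v, e_j> = <v, u_j> / sqrt(<u_j, u_j>), so |<v, e_j>|^2 = <v, u_j>^2 / <u_j, u_j>.
Coefficients: <v, e_1> = -4/sqrt(3), <v, e_2> = -4/sqrt(6).
Square and sum: Σ |<v, e_j>|^2 = 8.
Compute ||v||^2 = v·v = 10.
Deficit = 10 − 8 = 2 ≥ 0, confirming Bessel's inequality. (The deficit equals ||v − Σ <v,e_j> e_j||^2, the squared distance from v to span{e_j}.)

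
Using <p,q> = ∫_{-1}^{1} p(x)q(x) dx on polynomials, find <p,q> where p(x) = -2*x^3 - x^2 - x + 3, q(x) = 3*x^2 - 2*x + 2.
<p,q> = 92/5

Expand the product: p(x)·q(x) = -6*x^5 + x^4 - 5*x^3 + 9*x^2 - 8*x + 6.
∫_{-1}^{1} of each monomial x^k gives [2/(k+1) if k even, 0 if k odd]. Integrating term-by-term (or equivalently evaluating the antiderivative F(x) = -x^6 + x^5/5 - 5*x^4/4 + 3*x^3 - 4*x^2 + 6*x at the endpoints):
  F(1) − F(−1) = 59/20 − (-309/20) = 92/5.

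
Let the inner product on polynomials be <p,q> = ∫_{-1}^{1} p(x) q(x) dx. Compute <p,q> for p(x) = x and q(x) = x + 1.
<p,q> = 2/3

Expand the product: p(x)·q(x) = x^2 + x.
∫_{-1}^{1} of each monomial x^k gives [2/(k+1) if k even, 0 if k odd]. Integrating term-by-term (or equivalently evaluating the antiderivative F(x) = x^3/3 + x^2/2 at the endpoints):
  F(1) − F(−1) = 5/6 − (1/6) = 2/3.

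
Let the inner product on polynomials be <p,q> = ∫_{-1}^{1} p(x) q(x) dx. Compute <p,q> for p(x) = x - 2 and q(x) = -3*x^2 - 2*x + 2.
<p,q> = -16/3

Expand the product: p(x)·q(x) = -3*x^3 + 4*x^2 + 6*x - 4.
∫_{-1}^{1} of each monomial x^k gives [2/(k+1) if k even, 0 if k odd]. Integrating term-by-term (or equivalently evaluating the antiderivative F(x) = -3*x^4/4 + 4*x^3/3 + 3*x^2 - 4*x at the endpoints):
  F(1) − F(−1) = -5/12 − (59/12) = -16/3.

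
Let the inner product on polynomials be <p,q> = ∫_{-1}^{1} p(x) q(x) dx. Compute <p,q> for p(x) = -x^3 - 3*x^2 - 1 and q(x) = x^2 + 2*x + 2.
<p,q> = -32/3

Expand the product: p(x)·q(x) = -x^5 - 5*x^4 - 8*x^3 - 7*x^2 - 2*x - 2.
∫_{-1}^{1} of each monomial x^k gives [2/(k+1) if k even, 0 if k odd]. Integrating term-by-term (or equivalently evaluating the antiderivative F(x) = -x^6/6 - x^5 - 2*x^4 - 7*x^3/3 - x^2 - 2*x at the endpoints):
  F(1) − F(−1) = -17/2 − (13/6) = -32/3.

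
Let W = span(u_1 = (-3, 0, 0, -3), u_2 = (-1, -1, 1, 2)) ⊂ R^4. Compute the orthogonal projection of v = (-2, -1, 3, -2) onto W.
proj_W(v) = (-38/13, -8/13, 8/13, -14/13)

Set up U = [u_1 | ... | u_2] ∈ R^(4×2). The projector onto W = col(U) is P = U (U^T U)^(-1) U^T.
Compute U^T U =
  [18, -3]
  [-3, 7],
and U^T v = (12, 2).
Solve U^T U · c = U^T v for the coefficients: c = (10/13, 8/13). The projection is proj_W(v) = U c.
Check: (v - proj_W(v)) · u_1 = 0  (should be 0).
Check: (v - proj_W(v)) · u_2 = 0  (should be 0).
Result: proj_W(v) = (-38/13, -8/13, 8/13, -14/13).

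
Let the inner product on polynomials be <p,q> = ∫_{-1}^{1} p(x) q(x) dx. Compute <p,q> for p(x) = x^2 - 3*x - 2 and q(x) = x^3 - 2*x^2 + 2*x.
<p,q> = -10/3

Expand the product: p(x)·q(x) = x^5 - 5*x^4 + 6*x^3 - 2*x^2 - 4*x.
∫_{-1}^{1} of each monomial x^k gives [2/(k+1) if k even, 0 if k odd]. Integrating term-by-term (or equivalently evaluating the antiderivative F(x) = x^6/6 - x^5 + 3*x^4/2 - 2*x^3/3 - 2*x^2 at the endpoints):
  F(1) − F(−1) = -2 − (4/3) = -10/3.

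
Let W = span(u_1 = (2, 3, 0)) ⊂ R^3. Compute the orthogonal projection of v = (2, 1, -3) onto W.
proj_W(v) = (14/13, 21/13, 0)

Set up U = [u_1 | ... | u_1] ∈ R^(3×1). The projector onto W = col(U) is P = U (U^T U)^(-1) U^T.
Compute U^T U =
  [13],
and U^T v = (7).
Solve U^T U · c = U^T v for the coefficients: c = (7/13). The projection is proj_W(v) = U c.
Check: (v - proj_W(v)) · u_1 = 0  (should be 0).
Result: proj_W(v) = (14/13, 21/13, 0).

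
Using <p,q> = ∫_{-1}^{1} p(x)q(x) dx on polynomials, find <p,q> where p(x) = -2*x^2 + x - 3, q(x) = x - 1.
<p,q> = 8

Expand the product: p(x)·q(x) = -2*x^3 + 3*x^2 - 4*x + 3.
∫_{-1}^{1} of each monomial x^k gives [2/(k+1) if k even, 0 if k odd]. Integrating term-by-term (or equivalently evaluating the antiderivative F(x) = -x^4/2 + x^3 - 2*x^2 + 3*x at the endpoints):
  F(1) − F(−1) = 3/2 − (-13/2) = 8.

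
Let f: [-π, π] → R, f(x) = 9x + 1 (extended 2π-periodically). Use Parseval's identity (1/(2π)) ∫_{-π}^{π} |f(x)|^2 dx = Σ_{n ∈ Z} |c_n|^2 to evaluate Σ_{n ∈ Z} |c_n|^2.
Σ |c_n|^2 = 27π^2 + 1

Expand and integrate term by term over [-π, π]:
  ∫ (9x)^2 dx = 81·(2π^3/3); ∫ 2·9·(1)·x dx = 0 (odd integrand); ∫ 1^2 dx = 1·2π.
So (1/(2π)) ∫_{-π}^{π} (9x + 1)^2 dx = 81π^2/3 + 1 = 27π^2 + 1.
Parseval ⇒ Σ |c_n|^2 = 27π^2 + 1.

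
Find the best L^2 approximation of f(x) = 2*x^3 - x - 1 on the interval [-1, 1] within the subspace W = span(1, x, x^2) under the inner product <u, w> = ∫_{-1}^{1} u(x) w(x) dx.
g(x) = x/5 - 1

The best approximation g ∈ W is the orthogonal projection of f onto W. Writing g = a_0 + a_1 x + a_2 x^2, the coefficients solve the normal equations G · a = b where
  G_{ij} = <φ_i, φ_j> and b_i = <f, φ_i>, with φ_0 = 1, φ_1 = x, φ_2 = x^2.
G =
  [2, 0, 2/3]
  [0, 2/3, 0]
  [2/3, 0, 2/5],
b = (-2, 2/15, -2/3).
Solving gives a_0 = -1, a_1 = 1/5, a_2 = 0, so
  g(x) = x/5 - 1.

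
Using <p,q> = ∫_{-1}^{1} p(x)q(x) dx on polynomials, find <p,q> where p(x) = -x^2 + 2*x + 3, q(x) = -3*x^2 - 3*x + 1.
<p,q> = -52/15

Expand the product: p(x)·q(x) = 3*x^4 - 3*x^3 - 16*x^2 - 7*x + 3.
∫_{-1}^{1} of each monomial x^k gives [2/(k+1) if k even, 0 if k odd]. Integrating term-by-term (or equivalently evaluating the antiderivative F(x) = 3*x^5/5 - 3*x^4/4 - 16*x^3/3 - 7*x^2/2 + 3*x at the endpoints):
  F(1) − F(−1) = -359/60 − (-151/60) = -52/15.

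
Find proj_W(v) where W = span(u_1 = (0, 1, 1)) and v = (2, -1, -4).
proj_W(v) = (0, -5/2, -5/2)

Set up U = [u_1 | ... | u_1] ∈ R^(3×1). The projector onto W = col(U) is P = U (U^T U)^(-1) U^T.
Compute U^T U =
  [2],
and U^T v = (-5).
Solve U^T U · c = U^T v for the coefficients: c = (-5/2). The projection is proj_W(v) = U c.
Check: (v - proj_W(v)) · u_1 = 0  (should be 0).
Result: proj_W(v) = (0, -5/2, -5/2).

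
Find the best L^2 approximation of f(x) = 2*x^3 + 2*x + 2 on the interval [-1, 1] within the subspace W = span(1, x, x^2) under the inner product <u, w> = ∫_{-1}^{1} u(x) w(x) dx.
g(x) = 16*x/5 + 2

The best approximation g ∈ W is the orthogonal projection of f onto W. Writing g = a_0 + a_1 x + a_2 x^2, the coefficients solve the normal equations G · a = b where
  G_{ij} = <φ_i, φ_j> and b_i = <f, φ_i>, with φ_0 = 1, φ_1 = x, φ_2 = x^2.
G =
  [2, 0, 2/3]
  [0, 2/3, 0]
  [2/3, 0, 2/5],
b = (4, 32/15, 4/3).
Solving gives a_0 = 2, a_1 = 16/5, a_2 = 0, so
  g(x) = 16*x/5 + 2.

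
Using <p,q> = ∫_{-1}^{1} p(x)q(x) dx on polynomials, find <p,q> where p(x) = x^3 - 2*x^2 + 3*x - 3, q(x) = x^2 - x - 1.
<p,q> = 32/15

Expand the product: p(x)·q(x) = x^5 - 3*x^4 + 4*x^3 - 4*x^2 + 3.
∫_{-1}^{1} of each monomial x^k gives [2/(k+1) if k even, 0 if k odd]. Integrating term-by-term (or equivalently evaluating the antiderivative F(x) = x^6/6 - 3*x^5/5 + x^4 - 4*x^3/3 + 3*x at the endpoints):
  F(1) − F(−1) = 67/30 − (1/10) = 32/15.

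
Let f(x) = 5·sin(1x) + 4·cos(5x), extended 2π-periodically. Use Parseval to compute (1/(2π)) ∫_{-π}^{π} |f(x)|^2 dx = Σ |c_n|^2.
Σ |c_n|^2 = 41/2

Expand |f|^2 and use orthogonality of {sin(nx), cos(mx)} on [-π, π]:
  ∫_{-π}^{π} sin(nx)^2 dx = π, ∫ cos(mx)^2 dx = π, and cross terms integrate to 0.
So ∫_{-π}^{π} f(x)^2 dx = 5^2 · π + 4^2 · π = (25 + 16)π.
Divide by 2π: (25 + 16)/2 = 41/2.
By Parseval, this equals Σ |c_n|^2.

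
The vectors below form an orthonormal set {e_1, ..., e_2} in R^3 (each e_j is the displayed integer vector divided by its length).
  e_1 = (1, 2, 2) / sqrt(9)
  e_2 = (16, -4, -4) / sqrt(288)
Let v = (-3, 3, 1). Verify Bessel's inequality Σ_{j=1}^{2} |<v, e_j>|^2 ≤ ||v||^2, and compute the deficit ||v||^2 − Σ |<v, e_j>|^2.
Σ |<v, e_j>|^2 = 17; ||v||^2 = 19; deficit = 2

Write each e_j = u_j / sqrt(<u_j, u_j>) where u_j is the displayed integer vector. Then <v, e_j> = <v, u_j> / sqrt(<u_j, u_j>), so |<v, e_j>|^2 = <v, u_j>^2 / <u_j, u_j>.
Coefficients: <v, e_1> = 5/sqrt(9), <v, e_2> = -64/sqrt(288).
Square and sum: Σ |<v, e_j>|^2 = 17.
Compute ||v||^2 = v·v = 19.
Deficit = 19 − 17 = 2 ≥ 0, confirming Bessel's inequality. (The deficit equals ||v − Σ <v,e_j> e_j||^2, the squared distance from v to span{e_j}.)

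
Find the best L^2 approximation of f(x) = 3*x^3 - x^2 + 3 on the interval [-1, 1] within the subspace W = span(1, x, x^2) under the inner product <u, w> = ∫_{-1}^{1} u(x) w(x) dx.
g(x) = -x^2 + 9*x/5 + 3

The best approximation g ∈ W is the orthogonal projection of f onto W. Writing g = a_0 + a_1 x + a_2 x^2, the coefficients solve the normal equations G · a = b where
  G_{ij} = <φ_i, φ_j> and b_i = <f, φ_i>, with φ_0 = 1, φ_1 = x, φ_2 = x^2.
G =
  [2, 0, 2/3]
  [0, 2/3, 0]
  [2/3, 0, 2/5],
b = (16/3, 6/5, 8/5).
Solving gives a_0 = 3, a_1 = 9/5, a_2 = -1, so
  g(x) = -x^2 + 9*x/5 + 3.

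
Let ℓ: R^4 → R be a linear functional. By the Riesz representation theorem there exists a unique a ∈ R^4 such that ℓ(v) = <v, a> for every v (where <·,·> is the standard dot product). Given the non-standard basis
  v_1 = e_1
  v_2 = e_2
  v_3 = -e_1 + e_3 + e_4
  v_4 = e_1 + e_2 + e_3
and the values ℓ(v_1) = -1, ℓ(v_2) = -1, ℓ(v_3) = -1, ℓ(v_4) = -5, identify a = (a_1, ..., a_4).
a = (-1, -1, -3, 1)

Write a = (a_1, ..., a_4) in the standard basis. For each basis vector v_i, ℓ(v_i) = <v_i, a> is a linear equation in the a_j's. Collect the n equations into a matrix system V a = ℓ, where row i of V is v_i (expressed in the standard basis). Since V is invertible (lower-triangular with 1s on the diagonal, up to permutation), solve by back-substitution:
  V =
[[1, 0, 0, 0],
 [0, 1, 0, 0],
 [-1, 0, 1, 1],
 [1, 1, 1, 0]]
  V a = (-1, -1, -1, -5)
Solving gives a = (-1, -1, -3, 1).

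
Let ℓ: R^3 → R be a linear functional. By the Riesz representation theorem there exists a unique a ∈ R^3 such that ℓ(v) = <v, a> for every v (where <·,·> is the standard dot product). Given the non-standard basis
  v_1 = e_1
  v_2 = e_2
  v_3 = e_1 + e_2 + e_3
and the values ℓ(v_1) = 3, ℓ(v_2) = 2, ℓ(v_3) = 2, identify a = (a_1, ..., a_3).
a = (3, 2, -3)

Write a = (a_1, ..., a_3) in the standard basis. For each basis vector v_i, ℓ(v_i) = <v_i, a> is a linear equation in the a_j's. Collect the n equations into a matrix system V a = ℓ, where row i of V is v_i (expressed in the standard basis). Since V is invertible (lower-triangular with 1s on the diagonal, up to permutation), solve by back-substitution:
  V =
[[1, 0, 0],
 [0, 1, 0],
 [1, 1, 1]]
  V a = (3, 2, 2)
Solving gives a = (3, 2, -3).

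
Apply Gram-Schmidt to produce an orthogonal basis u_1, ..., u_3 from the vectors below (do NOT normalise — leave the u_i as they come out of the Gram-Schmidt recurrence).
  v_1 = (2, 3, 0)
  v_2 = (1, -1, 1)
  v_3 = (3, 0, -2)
Orthogonal basis:
  u_1 = (2, 3, 0)
  u_2 = (15/13, -10/13, 1)
  u_3 = (3/2, -1, -5/2)

Apply the Gram-Schmidt recurrence
  u_1 = v_1
  u_i = v_i − Σ_{j<i} ((v_i · u_j) / (u_j · u_j)) · u_j.

Step by step this gives:
  u_1 = (2, 3, 0)
  u_2 = (15/13, -10/13, 1)
  u_3 = (3/2, -1, -5/2)

Orthogonality check:
  u_2 · u_1 = 0 (should be 0)
  u_3 · u_1 = 0 (should be 0)
  u_3 · u_2 = 0 (should be 0)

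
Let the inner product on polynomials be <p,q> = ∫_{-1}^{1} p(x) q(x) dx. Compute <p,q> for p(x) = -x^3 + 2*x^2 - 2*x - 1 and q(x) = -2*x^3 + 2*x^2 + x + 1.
<p,q> = 4/105

Expand the product: p(x)·q(x) = 2*x^6 - 6*x^5 + 7*x^4 - x^3 - 2*x^2 - 3*x - 1.
∫_{-1}^{1} of each monomial x^k gives [2/(k+1) if k even, 0 if k odd]. Integrating term-by-term (or equivalently evaluating the antiderivative F(x) = 2*x^7/7 - x^6 + 7*x^5/5 - x^4/4 - 2*x^3/3 - 3*x^2/2 - x at the endpoints):
  F(1) − F(−1) = -1147/420 − (-1163/420) = 4/105.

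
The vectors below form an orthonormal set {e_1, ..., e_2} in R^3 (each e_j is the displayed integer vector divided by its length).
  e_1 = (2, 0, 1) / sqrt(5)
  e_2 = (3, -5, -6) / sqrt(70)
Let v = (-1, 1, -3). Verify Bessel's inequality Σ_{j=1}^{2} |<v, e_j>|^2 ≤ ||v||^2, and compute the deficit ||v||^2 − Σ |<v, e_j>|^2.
Σ |<v, e_j>|^2 = 45/7; ||v||^2 = 11; deficit = 32/7

Write each e_j = u_j / sqrt(<u_j, u_j>) where u_j is the displayed integer vector. Then <v, e_j> = <v, u_j> / sqrt(<u_j, u_j>), so |<v, e_j>|^2 = <v, u_j>^2 / <u_j, u_j>.
Coefficients: <v, e_1> = -5/sqrt(5), <v, e_2> = 10/sqrt(70).
Square and sum: Σ |<v, e_j>|^2 = 45/7.
Compute ||v||^2 = v·v = 11.
Deficit = 11 − 45/7 = 32/7 ≥ 0, confirming Bessel's inequality. (The deficit equals ||v − Σ <v,e_j> e_j||^2, the squared distance from v to span{e_j}.)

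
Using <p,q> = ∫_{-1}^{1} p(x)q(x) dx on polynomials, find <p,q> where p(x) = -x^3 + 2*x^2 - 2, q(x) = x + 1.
<p,q> = -46/15

Expand the product: p(x)·q(x) = -x^4 + x^3 + 2*x^2 - 2*x - 2.
∫_{-1}^{1} of each monomial x^k gives [2/(k+1) if k even, 0 if k odd]. Integrating term-by-term (or equivalently evaluating the antiderivative F(x) = -x^5/5 + x^4/4 + 2*x^3/3 - x^2 - 2*x at the endpoints):
  F(1) − F(−1) = -137/60 − (47/60) = -46/15.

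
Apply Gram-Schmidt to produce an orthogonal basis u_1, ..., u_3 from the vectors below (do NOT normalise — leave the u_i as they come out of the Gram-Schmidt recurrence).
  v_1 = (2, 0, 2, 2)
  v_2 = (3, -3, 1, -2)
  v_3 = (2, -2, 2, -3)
Orthogonal basis:
  u_1 = (2, 0, 2, 2)
  u_2 = (7/3, -3, 1/3, -8/3)
  u_3 = (-27/65, 44/65, 89/65, -62/65)

Apply the Gram-Schmidt recurrence
  u_1 = v_1
  u_i = v_i − Σ_{j<i} ((v_i · u_j) / (u_j · u_j)) · u_j.

Step by step this gives:
  u_1 = (2, 0, 2, 2)
  u_2 = (7/3, -3, 1/3, -8/3)
  u_3 = (-27/65, 44/65, 89/65, -62/65)

Orthogonality check:
  u_2 · u_1 = 0 (should be 0)
  u_3 · u_1 = 0 (should be 0)
  u_3 · u_2 = 0 (should be 0)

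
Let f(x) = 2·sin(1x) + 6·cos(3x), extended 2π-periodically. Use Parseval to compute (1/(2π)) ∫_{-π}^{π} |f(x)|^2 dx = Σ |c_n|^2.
Σ |c_n|^2 = 20

Expand |f|^2 and use orthogonality of {sin(nx), cos(mx)} on [-π, π]:
  ∫_{-π}^{π} sin(nx)^2 dx = π, ∫ cos(mx)^2 dx = π, and cross terms integrate to 0.
So ∫_{-π}^{π} f(x)^2 dx = 2^2 · π + 6^2 · π = (4 + 36)π.
Divide by 2π: (4 + 36)/2 = 20.
By Parseval, this equals Σ |c_n|^2.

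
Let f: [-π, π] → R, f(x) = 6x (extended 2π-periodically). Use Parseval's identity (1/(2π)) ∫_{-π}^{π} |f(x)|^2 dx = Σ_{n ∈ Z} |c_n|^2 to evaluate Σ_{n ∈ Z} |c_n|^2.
Σ |c_n|^2 = 12π^2

Expand and integrate term by term over [-π, π]:
  ∫ (6x)^2 dx = 36·(2π^3/3); ∫ 2·6·(0)·x dx = 0 (odd integrand); ∫ 0^2 dx = 0·2π.
So (1/(2π)) ∫_{-π}^{π} (6x)^2 dx = 36π^2/3 + 0 = 12π^2.
Parseval ⇒ Σ |c_n|^2 = 12π^2.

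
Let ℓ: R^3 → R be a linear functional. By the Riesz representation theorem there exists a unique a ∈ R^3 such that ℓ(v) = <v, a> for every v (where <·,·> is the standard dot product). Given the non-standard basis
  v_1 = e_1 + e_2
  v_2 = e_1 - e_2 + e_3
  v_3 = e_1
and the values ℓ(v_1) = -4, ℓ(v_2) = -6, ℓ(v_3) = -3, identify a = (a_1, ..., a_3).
a = (-3, -1, -4)

Write a = (a_1, ..., a_3) in the standard basis. For each basis vector v_i, ℓ(v_i) = <v_i, a> is a linear equation in the a_j's. Collect the n equations into a matrix system V a = ℓ, where row i of V is v_i (expressed in the standard basis). Since V is invertible (lower-triangular with 1s on the diagonal, up to permutation), solve by back-substitution:
  V =
[[1, 1, 0],
 [1, -1, 1],
 [1, 0, 0]]
  V a = (-4, -6, -3)
Solving gives a = (-3, -1, -4).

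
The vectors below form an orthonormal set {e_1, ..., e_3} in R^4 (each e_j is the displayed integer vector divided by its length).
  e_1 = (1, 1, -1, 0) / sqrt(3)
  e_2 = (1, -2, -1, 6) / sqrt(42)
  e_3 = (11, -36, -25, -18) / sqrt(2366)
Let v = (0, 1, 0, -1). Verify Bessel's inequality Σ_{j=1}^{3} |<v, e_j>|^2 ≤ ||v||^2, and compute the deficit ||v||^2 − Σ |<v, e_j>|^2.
Σ |<v, e_j>|^2 = 337/169; ||v||^2 = 2; deficit = 1/169

Write each e_j = u_j / sqrt(<u_j, u_j>) where u_j is the displayed integer vector. Then <v, e_j> = <v, u_j> / sqrt(<u_j, u_j>), so |<v, e_j>|^2 = <v, u_j>^2 / <u_j, u_j>.
Coefficients: <v, e_1> = 1/sqrt(3), <v, e_2> = -8/sqrt(42), <v, e_3> = -18/sqrt(2366).
Square and sum: Σ |<v, e_j>|^2 = 337/169.
Compute ||v||^2 = v·v = 2.
Deficit = 2 − 337/169 = 1/169 ≥ 0, confirming Bessel's inequality. (The deficit equals ||v − Σ <v,e_j> e_j||^2, the squared distance from v to span{e_j}.)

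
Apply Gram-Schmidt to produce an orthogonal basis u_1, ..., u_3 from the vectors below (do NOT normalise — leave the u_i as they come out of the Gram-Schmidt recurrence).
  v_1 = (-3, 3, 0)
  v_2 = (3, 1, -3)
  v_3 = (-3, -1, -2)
Orthogonal basis:
  u_1 = (-3, 3, 0)
  u_2 = (2, 2, -3)
  u_3 = (-30/17, -30/17, -40/17)

Apply the Gram-Schmidt recurrence
  u_1 = v_1
  u_i = v_i − Σ_{j<i} ((v_i · u_j) / (u_j · u_j)) · u_j.

Step by step this gives:
  u_1 = (-3, 3, 0)
  u_2 = (2, 2, -3)
  u_3 = (-30/17, -30/17, -40/17)

Orthogonality check:
  u_2 · u_1 = 0 (should be 0)
  u_3 · u_1 = 0 (should be 0)
  u_3 · u_2 = 0 (should be 0)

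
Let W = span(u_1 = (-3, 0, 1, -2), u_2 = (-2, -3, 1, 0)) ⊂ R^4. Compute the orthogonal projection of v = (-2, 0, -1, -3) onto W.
proj_W(v) = (-47/21, 5/7, 2/3, -38/21)

Set up U = [u_1 | ... | u_2] ∈ R^(4×2). The projector onto W = col(U) is P = U (U^T U)^(-1) U^T.
Compute U^T U =
  [14, 7]
  [7, 14],
and U^T v = (11, 3).
Solve U^T U · c = U^T v for the coefficients: c = (19/21, -5/21). The projection is proj_W(v) = U c.
Check: (v - proj_W(v)) · u_1 = 0  (should be 0).
Check: (v - proj_W(v)) · u_2 = 0  (should be 0).
Result: proj_W(v) = (-47/21, 5/7, 2/3, -38/21).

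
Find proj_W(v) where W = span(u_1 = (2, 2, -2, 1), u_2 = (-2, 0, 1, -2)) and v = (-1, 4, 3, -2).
proj_W(v) = (-94/53, 108/53, -7/53, -148/53)

Set up U = [u_1 | ... | u_2] ∈ R^(4×2). The projector onto W = col(U) is P = U (U^T U)^(-1) U^T.
Compute U^T U =
  [13, -8]
  [-8, 9],
and U^T v = (-2, 9).
Solve U^T U · c = U^T v for the coefficients: c = (54/53, 101/53). The projection is proj_W(v) = U c.
Check: (v - proj_W(v)) · u_1 = 0  (should be 0).
Check: (v - proj_W(v)) · u_2 = 0  (should be 0).
Result: proj_W(v) = (-94/53, 108/53, -7/53, -148/53).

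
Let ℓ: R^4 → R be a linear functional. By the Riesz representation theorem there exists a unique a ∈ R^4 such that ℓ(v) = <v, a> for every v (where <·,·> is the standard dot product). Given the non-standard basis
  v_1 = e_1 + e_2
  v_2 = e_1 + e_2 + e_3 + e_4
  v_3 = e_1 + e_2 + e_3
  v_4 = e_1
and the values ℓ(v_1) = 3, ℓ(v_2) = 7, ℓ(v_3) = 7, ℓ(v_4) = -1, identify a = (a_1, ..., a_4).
a = (-1, 4, 4, 0)

Write a = (a_1, ..., a_4) in the standard basis. For each basis vector v_i, ℓ(v_i) = <v_i, a> is a linear equation in the a_j's. Collect the n equations into a matrix system V a = ℓ, where row i of V is v_i (expressed in the standard basis). Since V is invertible (lower-triangular with 1s on the diagonal, up to permutation), solve by back-substitution:
  V =
[[1, 1, 0, 0],
 [1, 1, 1, 1],
 [1, 1, 1, 0],
 [1, 0, 0, 0]]
  V a = (3, 7, 7, -1)
Solving gives a = (-1, 4, 4, 0).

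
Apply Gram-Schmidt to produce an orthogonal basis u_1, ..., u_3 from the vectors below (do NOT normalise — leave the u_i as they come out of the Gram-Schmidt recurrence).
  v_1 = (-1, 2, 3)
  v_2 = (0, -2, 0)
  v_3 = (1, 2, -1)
Orthogonal basis:
  u_1 = (-1, 2, 3)
  u_2 = (-2/7, -10/7, 6/7)
  u_3 = (3/5, 0, 1/5)

Apply the Gram-Schmidt recurrence
  u_1 = v_1
  u_i = v_i − Σ_{j<i} ((v_i · u_j) / (u_j · u_j)) · u_j.

Step by step this gives:
  u_1 = (-1, 2, 3)
  u_2 = (-2/7, -10/7, 6/7)
  u_3 = (3/5, 0, 1/5)

Orthogonality check:
  u_2 · u_1 = 0 (should be 0)
  u_3 · u_1 = 0 (should be 0)
  u_3 · u_2 = 0 (should be 0)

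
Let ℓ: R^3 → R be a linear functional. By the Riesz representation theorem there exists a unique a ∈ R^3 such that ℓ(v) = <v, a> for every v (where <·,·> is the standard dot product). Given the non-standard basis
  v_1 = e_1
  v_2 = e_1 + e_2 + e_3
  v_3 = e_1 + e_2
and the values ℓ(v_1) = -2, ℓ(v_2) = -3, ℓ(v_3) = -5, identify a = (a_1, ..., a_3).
a = (-2, -3, 2)

Write a = (a_1, ..., a_3) in the standard basis. For each basis vector v_i, ℓ(v_i) = <v_i, a> is a linear equation in the a_j's. Collect the n equations into a matrix system V a = ℓ, where row i of V is v_i (expressed in the standard basis). Since V is invertible (lower-triangular with 1s on the diagonal, up to permutation), solve by back-substitution:
  V =
[[1, 0, 0],
 [1, 1, 1],
 [1, 1, 0]]
  V a = (-2, -3, -5)
Solving gives a = (-2, -3, 2).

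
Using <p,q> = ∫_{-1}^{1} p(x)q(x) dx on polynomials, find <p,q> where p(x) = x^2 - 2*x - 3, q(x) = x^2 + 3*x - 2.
<p,q> = 76/15

Expand the product: p(x)·q(x) = x^4 + x^3 - 11*x^2 - 5*x + 6.
∫_{-1}^{1} of each monomial x^k gives [2/(k+1) if k even, 0 if k odd]. Integrating term-by-term (or equivalently evaluating the antiderivative F(x) = x^5/5 + x^4/4 - 11*x^3/3 - 5*x^2/2 + 6*x at the endpoints):
  F(1) − F(−1) = 17/60 − (-287/60) = 76/15.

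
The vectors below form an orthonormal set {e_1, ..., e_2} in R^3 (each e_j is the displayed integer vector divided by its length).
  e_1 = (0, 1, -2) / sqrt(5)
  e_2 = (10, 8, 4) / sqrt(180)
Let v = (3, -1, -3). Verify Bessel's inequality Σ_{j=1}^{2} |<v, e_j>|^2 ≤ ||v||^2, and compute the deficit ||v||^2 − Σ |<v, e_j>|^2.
Σ |<v, e_j>|^2 = 50/9; ||v||^2 = 19; deficit = 121/9

Write each e_j = u_j / sqrt(<u_j, u_j>) where u_j is the displayed integer vector. Then <v, e_j> = <v, u_j> / sqrt(<u_j, u_j>), so |<v, e_j>|^2 = <v, u_j>^2 / <u_j, u_j>.
Coefficients: <v, e_1> = 5/sqrt(5), <v, e_2> = 10/sqrt(180).
Square and sum: Σ |<v, e_j>|^2 = 50/9.
Compute ||v||^2 = v·v = 19.
Deficit = 19 − 50/9 = 121/9 ≥ 0, confirming Bessel's inequality. (The deficit equals ||v − Σ <v,e_j> e_j||^2, the squared distance from v to span{e_j}.)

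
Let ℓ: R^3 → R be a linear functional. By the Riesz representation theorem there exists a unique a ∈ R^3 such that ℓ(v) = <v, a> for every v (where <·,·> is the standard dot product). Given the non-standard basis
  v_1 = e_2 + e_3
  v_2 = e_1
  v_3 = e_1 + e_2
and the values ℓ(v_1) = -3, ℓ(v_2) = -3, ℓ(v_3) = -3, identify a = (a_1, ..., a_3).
a = (-3, 0, -3)

Write a = (a_1, ..., a_3) in the standard basis. For each basis vector v_i, ℓ(v_i) = <v_i, a> is a linear equation in the a_j's. Collect the n equations into a matrix system V a = ℓ, where row i of V is v_i (expressed in the standard basis). Since V is invertible (lower-triangular with 1s on the diagonal, up to permutation), solve by back-substitution:
  V =
[[0, 1, 1],
 [1, 0, 0],
 [1, 1, 0]]
  V a = (-3, -3, -3)
Solving gives a = (-3, 0, -3).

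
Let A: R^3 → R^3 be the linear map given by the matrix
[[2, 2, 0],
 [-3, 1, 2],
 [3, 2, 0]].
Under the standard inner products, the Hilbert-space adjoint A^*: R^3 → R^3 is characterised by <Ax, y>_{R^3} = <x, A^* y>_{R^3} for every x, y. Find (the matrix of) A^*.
A^* = A^T =
[[2, -3, 3],
 [2, 1, 2],
 [0, 2, 0]]

For real matrices with standard dot products, the defining identity <Ax, y> = <x, A^* y> gives (Ax)^T y = x^T (A^*) y, i.e. x^T A^T y = x^T (A^*) y. Since this holds for all x, y, we must have A^* = A^T. Therefore
A^* =
[[2, -3, 3],
 [2, 1, 2],
 [0, 2, 0]].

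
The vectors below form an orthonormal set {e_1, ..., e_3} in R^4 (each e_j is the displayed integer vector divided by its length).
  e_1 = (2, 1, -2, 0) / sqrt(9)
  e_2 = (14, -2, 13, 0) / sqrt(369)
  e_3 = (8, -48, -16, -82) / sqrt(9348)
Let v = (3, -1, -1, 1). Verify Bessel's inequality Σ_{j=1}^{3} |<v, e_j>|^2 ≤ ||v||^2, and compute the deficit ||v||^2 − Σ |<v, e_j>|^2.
Σ |<v, e_j>|^2 = 153/19; ||v||^2 = 12; deficit = 75/19

Write each e_j = u_j / sqrt(<u_j, u_j>) where u_j is the displayed integer vector. Then <v, e_j> = <v, u_j> / sqrt(<u_j, u_j>), so |<v, e_j>|^2 = <v, u_j>^2 / <u_j, u_j>.
Coefficients: <v, e_1> = 7/sqrt(9), <v, e_2> = 31/sqrt(369), <v, e_3> = 6/sqrt(9348).
Square and sum: Σ |<v, e_j>|^2 = 153/19.
Compute ||v||^2 = v·v = 12.
Deficit = 12 − 153/19 = 75/19 ≥ 0, confirming Bessel's inequality. (The deficit equals ||v − Σ <v,e_j> e_j||^2, the squared distance from v to span{e_j}.)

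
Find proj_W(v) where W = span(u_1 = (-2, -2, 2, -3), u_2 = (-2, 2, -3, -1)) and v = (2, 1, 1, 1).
proj_W(v) = (194/123, -2/123, 17/41, 193/123)

Set up U = [u_1 | ... | u_2] ∈ R^(4×2). The projector onto W = col(U) is P = U (U^T U)^(-1) U^T.
Compute U^T U =
  [21, -3]
  [-3, 18],
and U^T v = (-7, -6).
Solve U^T U · c = U^T v for the coefficients: c = (-16/41, -49/123). The projection is proj_W(v) = U c.
Check: (v - proj_W(v)) · u_1 = 0  (should be 0).
Check: (v - proj_W(v)) · u_2 = 0  (should be 0).
Result: proj_W(v) = (194/123, -2/123, 17/41, 193/123).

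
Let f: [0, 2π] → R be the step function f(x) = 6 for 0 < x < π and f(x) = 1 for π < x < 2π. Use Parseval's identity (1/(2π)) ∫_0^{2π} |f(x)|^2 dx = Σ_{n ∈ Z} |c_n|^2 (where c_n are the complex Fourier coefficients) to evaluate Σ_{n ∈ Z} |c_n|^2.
Σ |c_n|^2 = 37/2

Parseval equates the L^2 energy of f (normalised by 1/(2π)) with the ℓ^2 sum of its Fourier coefficients: (1/(2π)) ∫_0^{2π} |f|^2 = Σ |c_n|^2.
Compute the left side: (1/(2π)) [∫_0^π 6^2 dx + ∫_π^{2π} 1^2 dx] = (1/(2π)) · (36π + 1π) = (36 + 1)/2 = 37/2.
So Σ_{n ∈ Z} |c_n|^2 = 37/2.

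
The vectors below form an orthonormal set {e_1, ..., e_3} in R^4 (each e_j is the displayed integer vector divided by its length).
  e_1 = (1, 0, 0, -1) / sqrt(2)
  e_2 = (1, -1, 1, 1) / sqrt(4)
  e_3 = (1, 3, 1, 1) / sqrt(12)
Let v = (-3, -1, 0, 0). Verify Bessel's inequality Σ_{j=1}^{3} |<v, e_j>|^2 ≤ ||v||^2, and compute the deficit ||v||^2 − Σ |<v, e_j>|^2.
Σ |<v, e_j>|^2 = 17/2; ||v||^2 = 10; deficit = 3/2

Write each e_j = u_j / sqrt(<u_j, u_j>) where u_j is the displayed integer vector. Then <v, e_j> = <v, u_j> / sqrt(<u_j, u_j>), so |<v, e_j>|^2 = <v, u_j>^2 / <u_j, u_j>.
Coefficients: <v, e_1> = -3/sqrt(2), <v, e_2> = -2/sqrt(4), <v, e_3> = -6/sqrt(12).
Square and sum: Σ |<v, e_j>|^2 = 17/2.
Compute ||v||^2 = v·v = 10.
Deficit = 10 − 17/2 = 3/2 ≥ 0, confirming Bessel's inequality. (The deficit equals ||v − Σ <v,e_j> e_j||^2, the squared distance from v to span{e_j}.)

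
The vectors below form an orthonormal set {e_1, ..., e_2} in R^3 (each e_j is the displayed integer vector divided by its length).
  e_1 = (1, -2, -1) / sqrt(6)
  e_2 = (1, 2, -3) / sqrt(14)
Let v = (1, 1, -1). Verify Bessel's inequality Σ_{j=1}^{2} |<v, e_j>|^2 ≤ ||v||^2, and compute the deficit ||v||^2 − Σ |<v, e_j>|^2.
Σ |<v, e_j>|^2 = 18/7; ||v||^2 = 3; deficit = 3/7

Write each e_j = u_j / sqrt(<u_j, u_j>) where u_j is the displayed integer vector. Then <v, e_j> = <v, u_j> / sqrt(<u_j, u_j>), so |<v, e_j>|^2 = <v, u_j>^2 / <u_j, u_j>.
Coefficients: <v, e_1> = 0/sqrt(6), <v, e_2> = 6/sqrt(14).
Square and sum: Σ |<v, e_j>|^2 = 18/7.
Compute ||v||^2 = v·v = 3.
Deficit = 3 − 18/7 = 3/7 ≥ 0, confirming Bessel's inequality. (The deficit equals ||v − Σ <v,e_j> e_j||^2, the squared distance from v to span{e_j}.)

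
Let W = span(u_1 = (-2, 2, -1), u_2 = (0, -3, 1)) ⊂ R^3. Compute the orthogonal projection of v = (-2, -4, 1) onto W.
proj_W(v) = (-2, -4, 1)

Set up U = [u_1 | ... | u_2] ∈ R^(3×2). The projector onto W = col(U) is P = U (U^T U)^(-1) U^T.
Compute U^T U =
  [9, -7]
  [-7, 10],
and U^T v = (-5, 13).
Solve U^T U · c = U^T v for the coefficients: c = (1, 2). The projection is proj_W(v) = U c.
Check: (v - proj_W(v)) · u_1 = 0  (should be 0).
Check: (v - proj_W(v)) · u_2 = 0  (should be 0).
Result: proj_W(v) = (-2, -4, 1).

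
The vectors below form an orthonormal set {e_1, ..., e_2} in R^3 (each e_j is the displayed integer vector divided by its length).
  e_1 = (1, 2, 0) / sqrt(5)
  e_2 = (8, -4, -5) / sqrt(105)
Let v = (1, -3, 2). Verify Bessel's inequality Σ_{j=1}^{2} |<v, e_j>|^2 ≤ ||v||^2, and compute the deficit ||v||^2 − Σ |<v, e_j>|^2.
Σ |<v, e_j>|^2 = 125/21; ||v||^2 = 14; deficit = 169/21

Write each e_j = u_j / sqrt(<u_j, u_j>) where u_j is the displayed integer vector. Then <v, e_j> = <v, u_j> / sqrt(<u_j, u_j>), so |<v, e_j>|^2 = <v, u_j>^2 / <u_j, u_j>.
Coefficients: <v, e_1> = -5/sqrt(5), <v, e_2> = 10/sqrt(105).
Square and sum: Σ |<v, e_j>|^2 = 125/21.
Compute ||v||^2 = v·v = 14.
Deficit = 14 − 125/21 = 169/21 ≥ 0, confirming Bessel's inequality. (The deficit equals ||v − Σ <v,e_j> e_j||^2, the squared distance from v to span{e_j}.)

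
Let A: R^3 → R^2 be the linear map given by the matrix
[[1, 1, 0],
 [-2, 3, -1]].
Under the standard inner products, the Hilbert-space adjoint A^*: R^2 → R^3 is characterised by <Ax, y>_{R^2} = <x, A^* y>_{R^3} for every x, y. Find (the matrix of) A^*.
A^* = A^T =
[[1, -2],
 [1, 3],
 [0, -1]]

For real matrices with standard dot products, the defining identity <Ax, y> = <x, A^* y> gives (Ax)^T y = x^T (A^*) y, i.e. x^T A^T y = x^T (A^*) y. Since this holds for all x, y, we must have A^* = A^T. Therefore
A^* =
[[1, -2],
 [1, 3],
 [0, -1]].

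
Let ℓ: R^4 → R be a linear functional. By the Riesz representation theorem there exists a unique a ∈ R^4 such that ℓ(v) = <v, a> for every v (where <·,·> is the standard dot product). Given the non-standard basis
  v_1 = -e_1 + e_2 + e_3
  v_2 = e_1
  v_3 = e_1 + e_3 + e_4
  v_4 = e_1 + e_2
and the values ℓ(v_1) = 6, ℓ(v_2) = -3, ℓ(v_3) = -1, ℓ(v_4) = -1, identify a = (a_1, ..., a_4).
a = (-3, 2, 1, 1)

Write a = (a_1, ..., a_4) in the standard basis. For each basis vector v_i, ℓ(v_i) = <v_i, a> is a linear equation in the a_j's. Collect the n equations into a matrix system V a = ℓ, where row i of V is v_i (expressed in the standard basis). Since V is invertible (lower-triangular with 1s on the diagonal, up to permutation), solve by back-substitution:
  V =
[[-1, 1, 1, 0],
 [1, 0, 0, 0],
 [1, 0, 1, 1],
 [1, 1, 0, 0]]
  V a = (6, -3, -1, -1)
Solving gives a = (-3, 2, 1, 1).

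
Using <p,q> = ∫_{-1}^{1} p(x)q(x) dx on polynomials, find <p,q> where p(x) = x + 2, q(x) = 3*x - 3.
<p,q> = -10

Expand the product: p(x)·q(x) = 3*x^2 + 3*x - 6.
∫_{-1}^{1} of each monomial x^k gives [2/(k+1) if k even, 0 if k odd]. Integrating term-by-term (or equivalently evaluating the antiderivative F(x) = x^3 + 3*x^2/2 - 6*x at the endpoints):
  F(1) − F(−1) = -7/2 − (13/2) = -10.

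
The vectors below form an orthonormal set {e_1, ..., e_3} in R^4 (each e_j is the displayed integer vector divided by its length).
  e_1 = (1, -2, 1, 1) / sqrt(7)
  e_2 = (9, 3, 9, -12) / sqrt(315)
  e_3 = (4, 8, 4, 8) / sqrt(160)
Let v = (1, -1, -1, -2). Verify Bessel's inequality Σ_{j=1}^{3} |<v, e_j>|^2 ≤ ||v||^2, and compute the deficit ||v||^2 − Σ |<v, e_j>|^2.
Σ |<v, e_j>|^2 = 5; ||v||^2 = 7; deficit = 2

Write each e_j = u_j / sqrt(<u_j, u_j>) where u_j is the displayed integer vector. Then <v, e_j> = <v, u_j> / sqrt(<u_j, u_j>), so |<v, e_j>|^2 = <v, u_j>^2 / <u_j, u_j>.
Coefficients: <v, e_1> = 0/sqrt(7), <v, e_2> = 21/sqrt(315), <v, e_3> = -24/sqrt(160).
Square and sum: Σ |<v, e_j>|^2 = 5.
Compute ||v||^2 = v·v = 7.
Deficit = 7 − 5 = 2 ≥ 0, confirming Bessel's inequality. (The deficit equals ||v − Σ <v,e_j> e_j||^2, the squared distance from v to span{e_j}.)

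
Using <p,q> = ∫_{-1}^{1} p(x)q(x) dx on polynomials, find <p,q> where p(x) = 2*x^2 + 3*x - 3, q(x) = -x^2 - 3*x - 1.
<p,q> = -2/15

Expand the product: p(x)·q(x) = -2*x^4 - 9*x^3 - 8*x^2 + 6*x + 3.
∫_{-1}^{1} of each monomial x^k gives [2/(k+1) if k even, 0 if k odd]. Integrating term-by-term (or equivalently evaluating the antiderivative F(x) = -2*x^5/5 - 9*x^4/4 - 8*x^3/3 + 3*x^2 + 3*x at the endpoints):
  F(1) − F(−1) = 41/60 − (49/60) = -2/15.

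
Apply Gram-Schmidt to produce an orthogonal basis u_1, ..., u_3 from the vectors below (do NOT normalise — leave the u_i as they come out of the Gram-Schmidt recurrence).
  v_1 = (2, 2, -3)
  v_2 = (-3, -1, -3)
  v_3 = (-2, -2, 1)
Orthogonal basis:
  u_1 = (2, 2, -3)
  u_2 = (-53/17, -19/17, -48/17)
  u_3 = (36/161, -60/161, -16/161)

Apply the Gram-Schmidt recurrence
  u_1 = v_1
  u_i = v_i − Σ_{j<i} ((v_i · u_j) / (u_j · u_j)) · u_j.

Step by step this gives:
  u_1 = (2, 2, -3)
  u_2 = (-53/17, -19/17, -48/17)
  u_3 = (36/161, -60/161, -16/161)

Orthogonality check:
  u_2 · u_1 = 0 (should be 0)
  u_3 · u_1 = 0 (should be 0)
  u_3 · u_2 = 0 (should be 0)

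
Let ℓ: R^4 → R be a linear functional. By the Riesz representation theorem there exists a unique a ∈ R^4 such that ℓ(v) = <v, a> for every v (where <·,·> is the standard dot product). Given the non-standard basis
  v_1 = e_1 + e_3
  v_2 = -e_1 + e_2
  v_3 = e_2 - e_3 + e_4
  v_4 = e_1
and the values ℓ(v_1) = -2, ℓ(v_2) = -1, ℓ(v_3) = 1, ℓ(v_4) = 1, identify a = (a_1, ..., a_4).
a = (1, 0, -3, -2)

Write a = (a_1, ..., a_4) in the standard basis. For each basis vector v_i, ℓ(v_i) = <v_i, a> is a linear equation in the a_j's. Collect the n equations into a matrix system V a = ℓ, where row i of V is v_i (expressed in the standard basis). Since V is invertible (lower-triangular with 1s on the diagonal, up to permutation), solve by back-substitution:
  V =
[[1, 0, 1, 0],
 [-1, 1, 0, 0],
 [0, 1, -1, 1],
 [1, 0, 0, 0]]
  V a = (-2, -1, 1, 1)
Solving gives a = (1, 0, -3, -2).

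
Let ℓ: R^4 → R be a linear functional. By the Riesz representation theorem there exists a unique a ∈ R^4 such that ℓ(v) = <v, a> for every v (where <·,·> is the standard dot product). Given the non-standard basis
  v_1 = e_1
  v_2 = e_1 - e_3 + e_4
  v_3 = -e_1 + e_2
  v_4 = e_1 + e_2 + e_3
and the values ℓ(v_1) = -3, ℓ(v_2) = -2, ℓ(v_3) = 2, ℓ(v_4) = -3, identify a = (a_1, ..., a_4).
a = (-3, -1, 1, 2)

Write a = (a_1, ..., a_4) in the standard basis. For each basis vector v_i, ℓ(v_i) = <v_i, a> is a linear equation in the a_j's. Collect the n equations into a matrix system V a = ℓ, where row i of V is v_i (expressed in the standard basis). Since V is invertible (lower-triangular with 1s on the diagonal, up to permutation), solve by back-substitution:
  V =
[[1, 0, 0, 0],
 [1, 0, -1, 1],
 [-1, 1, 0, 0],
 [1, 1, 1, 0]]
  V a = (-3, -2, 2, -3)
Solving gives a = (-3, -1, 1, 2).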